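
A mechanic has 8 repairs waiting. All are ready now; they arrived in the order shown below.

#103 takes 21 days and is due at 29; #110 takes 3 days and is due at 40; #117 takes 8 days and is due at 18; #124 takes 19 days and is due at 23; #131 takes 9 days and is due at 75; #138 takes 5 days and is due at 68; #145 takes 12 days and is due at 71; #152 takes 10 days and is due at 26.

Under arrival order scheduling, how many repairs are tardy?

FIFO (arrival order): #103 #110 #117 #124 #131 #138 #145 #152.
#103: 0→21, due 29, tardiness 0
#110: 21→24, due 40, tardiness 0
#117: 24→32, due 18, tardiness 14
#124: 32→51, due 23, tardiness 28
#131: 51→60, due 75, tardiness 0
#138: 60→65, due 68, tardiness 0
#145: 65→77, due 71, tardiness 6
#152: 77→87, due 26, tardiness 61
Late repairs: 4.

4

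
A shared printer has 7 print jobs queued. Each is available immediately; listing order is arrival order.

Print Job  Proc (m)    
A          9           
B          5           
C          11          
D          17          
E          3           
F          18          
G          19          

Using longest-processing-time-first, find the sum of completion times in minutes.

410

LPT (decreasing processing time): G F D C A B E.
G: 0→19
F: 19→37
D: 37→54
C: 54→65
A: 65→74
B: 74→79
E: 79→82
Sum = 19+37+54+65+74+79+82 = 410.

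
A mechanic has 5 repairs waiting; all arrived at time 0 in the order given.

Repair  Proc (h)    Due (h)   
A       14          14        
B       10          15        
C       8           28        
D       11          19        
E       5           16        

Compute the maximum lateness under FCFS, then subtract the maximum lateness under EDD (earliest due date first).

FIFO (arrival order): A B C D E.
A: 0→14, due 14, lateness 0
B: 14→24, due 15, lateness 9
C: 24→32, due 28, lateness 4
D: 32→43, due 19, lateness 24
E: 43→48, due 16, lateness 32
Maximum = 32.
EDD (increasing due date): A B E D C.
A: 0→14, due 14, lateness 0
B: 14→24, due 15, lateness 9
E: 24→29, due 16, lateness 13
D: 29→40, due 19, lateness 21
C: 40→48, due 28, lateness 20
Maximum = 21.
Difference = 32 − 21 = 11.

11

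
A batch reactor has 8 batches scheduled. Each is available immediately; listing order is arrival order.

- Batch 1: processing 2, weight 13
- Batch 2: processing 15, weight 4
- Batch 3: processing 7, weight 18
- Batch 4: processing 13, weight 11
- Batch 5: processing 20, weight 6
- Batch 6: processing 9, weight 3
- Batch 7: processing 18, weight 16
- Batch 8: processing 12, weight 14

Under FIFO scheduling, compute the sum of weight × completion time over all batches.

FIFO (arrival order): Batch 1 Batch 2 Batch 3 Batch 4 Batch 5 Batch 6 Batch 7 Batch 8.
Batch 1: finishes 2, weight 13, w·C = 26
Batch 2: finishes 17, weight 4, w·C = 68
Batch 3: finishes 24, weight 18, w·C = 432
Batch 4: finishes 37, weight 11, w·C = 407
Batch 5: finishes 57, weight 6, w·C = 342
Batch 6: finishes 66, weight 3, w·C = 198
Batch 7: finishes 84, weight 16, w·C = 1344
Batch 8: finishes 96, weight 14, w·C = 1344
Sum = 26+68+432+407+342+198+1344+1344 = 4161.

4161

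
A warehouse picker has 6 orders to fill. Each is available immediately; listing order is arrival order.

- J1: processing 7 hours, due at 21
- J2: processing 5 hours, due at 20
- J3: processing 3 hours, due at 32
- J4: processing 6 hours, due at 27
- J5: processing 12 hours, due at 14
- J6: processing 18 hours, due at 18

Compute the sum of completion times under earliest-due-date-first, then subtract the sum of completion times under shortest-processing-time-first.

88

EDD (increasing due date): J5 J6 J2 J1 J4 J3.
J5: 0→12
J6: 12→30
J2: 30→35
J1: 35→42
J4: 42→48
J3: 48→51
Sum = 12+30+35+42+48+51 = 218.
SPT (increasing processing time): J3 J2 J4 J1 J5 J6.
J3: 0→3
J2: 3→8
J4: 8→14
J1: 14→21
J5: 21→33
J6: 33→51
Sum = 3+8+14+21+33+51 = 130.
Difference = 218 − 130 = 88.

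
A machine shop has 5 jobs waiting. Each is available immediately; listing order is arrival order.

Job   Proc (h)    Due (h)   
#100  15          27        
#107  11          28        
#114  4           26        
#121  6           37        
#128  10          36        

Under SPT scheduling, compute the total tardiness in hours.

22

SPT (increasing processing time): #114 #121 #128 #107 #100.
#114: 0→4, due 26, tardiness 0
#121: 4→10, due 37, tardiness 0
#128: 10→20, due 36, tardiness 0
#107: 20→31, due 28, tardiness 3
#100: 31→46, due 27, tardiness 19
Sum = 0+0+0+3+19 = 22.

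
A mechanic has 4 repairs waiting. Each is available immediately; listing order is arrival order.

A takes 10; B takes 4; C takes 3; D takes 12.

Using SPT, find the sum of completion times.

56

SPT (increasing processing time): C B A D.
C: 0→3
B: 3→7
A: 7→17
D: 17→29
Sum = 3+7+17+29 = 56.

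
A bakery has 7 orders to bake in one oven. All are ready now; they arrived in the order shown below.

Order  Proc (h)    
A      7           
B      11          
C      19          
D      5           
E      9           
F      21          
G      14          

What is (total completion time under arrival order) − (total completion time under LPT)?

FIFO (arrival order): A B C D E F G.
A: 0→7
B: 7→18
C: 18→37
D: 37→42
E: 42→51
F: 51→72
G: 72→86
Sum = 7+18+37+42+51+72+86 = 313.
LPT (decreasing processing time): F C G B E A D.
F: 0→21
C: 21→40
G: 40→54
B: 54→65
E: 65→74
A: 74→81
D: 81→86
Sum = 21+40+54+65+74+81+86 = 421.
Difference = 313 − 421 = -108.

-108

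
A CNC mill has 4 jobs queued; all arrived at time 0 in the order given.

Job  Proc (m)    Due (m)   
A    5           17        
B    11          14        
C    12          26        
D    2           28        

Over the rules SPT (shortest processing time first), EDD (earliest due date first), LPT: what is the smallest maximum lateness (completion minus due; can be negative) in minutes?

SPT (increasing processing time): D A B C.
D: 0→2, due 28, lateness -26
A: 2→7, due 17, lateness -10
B: 7→18, due 14, lateness 4
C: 18→30, due 26, lateness 4
Maximum = 4.
EDD (increasing due date): B A C D.
B: 0→11, due 14, lateness -3
A: 11→16, due 17, lateness -1
C: 16→28, due 26, lateness 2
D: 28→30, due 28, lateness 2
Maximum = 2.
LPT (decreasing processing time): C B A D.
C: 0→12, due 26, lateness -14
B: 12→23, due 14, lateness 9
A: 23→28, due 17, lateness 11
D: 28→30, due 28, lateness 2
Maximum = 11.
SPT 4, EDD 2, LPT 11 → minimum 2.

2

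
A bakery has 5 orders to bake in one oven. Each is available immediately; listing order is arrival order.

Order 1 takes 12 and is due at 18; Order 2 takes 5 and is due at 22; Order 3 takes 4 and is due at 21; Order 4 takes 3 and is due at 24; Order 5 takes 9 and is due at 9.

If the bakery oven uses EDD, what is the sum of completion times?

EDD (increasing due date): Order 5 Order 1 Order 3 Order 2 Order 4.
Order 5: 0→9
Order 1: 9→21
Order 3: 21→25
Order 2: 25→30
Order 4: 30→33
Sum = 9+21+25+30+33 = 118.

118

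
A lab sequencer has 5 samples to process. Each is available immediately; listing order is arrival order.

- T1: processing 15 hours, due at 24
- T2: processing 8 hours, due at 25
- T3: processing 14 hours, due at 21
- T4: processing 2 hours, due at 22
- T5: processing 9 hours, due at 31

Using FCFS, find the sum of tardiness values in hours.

50

FIFO (arrival order): T1 T2 T3 T4 T5.
T1: 0→15, due 24, tardiness 0
T2: 15→23, due 25, tardiness 0
T3: 23→37, due 21, tardiness 16
T4: 37→39, due 22, tardiness 17
T5: 39→48, due 31, tardiness 17
Sum = 0+0+16+17+17 = 50.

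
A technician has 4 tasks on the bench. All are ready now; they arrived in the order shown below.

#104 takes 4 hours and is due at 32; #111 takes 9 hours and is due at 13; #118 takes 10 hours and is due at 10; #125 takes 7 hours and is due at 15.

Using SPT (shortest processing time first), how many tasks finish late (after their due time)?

2

SPT (increasing processing time): #104 #125 #111 #118.
#104: 0→4, due 32, tardiness 0
#125: 4→11, due 15, tardiness 0
#111: 11→20, due 13, tardiness 7
#118: 20→30, due 10, tardiness 20
Late tasks: 2.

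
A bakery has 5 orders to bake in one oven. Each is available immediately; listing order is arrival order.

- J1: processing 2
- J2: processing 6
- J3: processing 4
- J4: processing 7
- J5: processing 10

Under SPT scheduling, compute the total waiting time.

39

SPT (increasing processing time): J1 J3 J2 J4 J5.
J1: waits 0, runs 0→2
J3: waits 2, runs 2→6
J2: waits 6, runs 6→12
J4: waits 12, runs 12→19
J5: waits 19, runs 19→29
Sum = 0+2+6+12+19 = 39.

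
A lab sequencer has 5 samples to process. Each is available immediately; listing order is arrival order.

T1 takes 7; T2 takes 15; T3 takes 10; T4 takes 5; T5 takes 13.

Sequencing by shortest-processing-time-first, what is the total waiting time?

74

SPT (increasing processing time): T4 T1 T3 T5 T2.
T4: waits 0, runs 0→5
T1: waits 5, runs 5→12
T3: waits 12, runs 12→22
T5: waits 22, runs 22→35
T2: waits 35, runs 35→50
Sum = 0+5+12+22+35 = 74.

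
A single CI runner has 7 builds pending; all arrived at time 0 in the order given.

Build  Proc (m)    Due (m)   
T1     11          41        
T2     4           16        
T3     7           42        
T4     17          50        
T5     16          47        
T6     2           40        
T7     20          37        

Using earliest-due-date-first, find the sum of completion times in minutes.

272

EDD (increasing due date): T2 T7 T6 T1 T3 T5 T4.
T2: 0→4
T7: 4→24
T6: 24→26
T1: 26→37
T3: 37→44
T5: 44→60
T4: 60→77
Sum = 4+24+26+37+44+60+77 = 272.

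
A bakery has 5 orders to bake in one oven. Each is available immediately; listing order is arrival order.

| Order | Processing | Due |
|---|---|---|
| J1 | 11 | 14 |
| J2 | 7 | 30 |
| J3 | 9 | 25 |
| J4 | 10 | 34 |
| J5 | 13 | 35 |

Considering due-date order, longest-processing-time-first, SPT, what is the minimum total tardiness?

EDD (increasing due date): J1 J3 J2 J4 J5.
J1: 0→11, due 14, tardiness 0
J3: 11→20, due 25, tardiness 0
J2: 20→27, due 30, tardiness 0
J4: 27→37, due 34, tardiness 3
J5: 37→50, due 35, tardiness 15
Sum = 0+0+0+3+15 = 18.
LPT (decreasing processing time): J5 J1 J4 J3 J2.
J5: 0→13, due 35, tardiness 0
J1: 13→24, due 14, tardiness 10
J4: 24→34, due 34, tardiness 0
J3: 34→43, due 25, tardiness 18
J2: 43→50, due 30, tardiness 20
Sum = 0+10+0+18+20 = 48.
SPT (increasing processing time): J2 J3 J4 J1 J5.
J2: 0→7, due 30, tardiness 0
J3: 7→16, due 25, tardiness 0
J4: 16→26, due 34, tardiness 0
J1: 26→37, due 14, tardiness 23
J5: 37→50, due 35, tardiness 15
Sum = 0+0+0+23+15 = 38.
EDD 18, LPT 48, SPT 38 → minimum 18.

18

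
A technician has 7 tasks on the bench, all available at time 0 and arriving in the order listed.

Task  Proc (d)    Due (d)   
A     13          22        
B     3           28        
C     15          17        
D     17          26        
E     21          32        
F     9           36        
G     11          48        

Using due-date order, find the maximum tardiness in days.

42

EDD (increasing due date): C A D B E F G.
C: 0→15, due 17, tardiness 0
A: 15→28, due 22, tardiness 6
D: 28→45, due 26, tardiness 19
B: 45→48, due 28, tardiness 20
E: 48→69, due 32, tardiness 37
F: 69→78, due 36, tardiness 42
G: 78→89, due 48, tardiness 41
Maximum = 42.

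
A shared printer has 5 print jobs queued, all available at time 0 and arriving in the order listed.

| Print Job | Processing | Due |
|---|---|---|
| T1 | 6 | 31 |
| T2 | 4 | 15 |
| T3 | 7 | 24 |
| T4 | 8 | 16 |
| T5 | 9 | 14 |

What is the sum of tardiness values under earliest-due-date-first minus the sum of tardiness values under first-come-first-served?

-17

EDD (increasing due date): T5 T2 T4 T3 T1.
T5: 0→9, due 14, tardiness 0
T2: 9→13, due 15, tardiness 0
T4: 13→21, due 16, tardiness 5
T3: 21→28, due 24, tardiness 4
T1: 28→34, due 31, tardiness 3
Sum = 0+0+5+4+3 = 12.
FIFO (arrival order): T1 T2 T3 T4 T5.
T1: 0→6, due 31, tardiness 0
T2: 6→10, due 15, tardiness 0
T3: 10→17, due 24, tardiness 0
T4: 17→25, due 16, tardiness 9
T5: 25→34, due 14, tardiness 20
Sum = 0+0+0+9+20 = 29.
Difference = 12 − 29 = -17.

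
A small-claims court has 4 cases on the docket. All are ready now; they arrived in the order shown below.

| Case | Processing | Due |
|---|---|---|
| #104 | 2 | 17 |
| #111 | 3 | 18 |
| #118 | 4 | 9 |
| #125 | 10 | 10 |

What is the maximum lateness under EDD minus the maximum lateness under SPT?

-5

EDD (increasing due date): #118 #125 #104 #111.
#118: 0→4, due 9, lateness -5
#125: 4→14, due 10, lateness 4
#104: 14→16, due 17, lateness -1
#111: 16→19, due 18, lateness 1
Maximum = 4.
SPT (increasing processing time): #104 #111 #118 #125.
#104: 0→2, due 17, lateness -15
#111: 2→5, due 18, lateness -13
#118: 5→9, due 9, lateness 0
#125: 9→19, due 10, lateness 9
Maximum = 9.
Difference = 4 − 9 = -5.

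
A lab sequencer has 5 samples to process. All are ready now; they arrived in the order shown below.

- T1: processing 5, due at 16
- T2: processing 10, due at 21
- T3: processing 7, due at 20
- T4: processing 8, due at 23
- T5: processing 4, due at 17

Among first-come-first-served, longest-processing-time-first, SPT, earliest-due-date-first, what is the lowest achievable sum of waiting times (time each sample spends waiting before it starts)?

FIFO (arrival order): T1 T2 T3 T4 T5.
T1: waits 0, runs 0→5
T2: waits 5, runs 5→15
T3: waits 15, runs 15→22
T4: waits 22, runs 22→30
T5: waits 30, runs 30→34
Sum = 0+5+15+22+30 = 72.
LPT (decreasing processing time): T2 T4 T3 T1 T5.
T2: waits 0, runs 0→10
T4: waits 10, runs 10→18
T3: waits 18, runs 18→25
T1: waits 25, runs 25→30
T5: waits 30, runs 30→34
Sum = 0+10+18+25+30 = 83.
SPT (increasing processing time): T5 T1 T3 T4 T2.
T5: waits 0, runs 0→4
T1: waits 4, runs 4→9
T3: waits 9, runs 9→16
T4: waits 16, runs 16→24
T2: waits 24, runs 24→34
Sum = 0+4+9+16+24 = 53.
EDD (increasing due date): T1 T5 T3 T2 T4.
T1: waits 0, runs 0→5
T5: waits 5, runs 5→9
T3: waits 9, runs 9→16
T2: waits 16, runs 16→26
T4: waits 26, runs 26→34
Sum = 0+5+9+16+26 = 56.
FIFO 72, LPT 83, SPT 53, EDD 56 → minimum 53.

53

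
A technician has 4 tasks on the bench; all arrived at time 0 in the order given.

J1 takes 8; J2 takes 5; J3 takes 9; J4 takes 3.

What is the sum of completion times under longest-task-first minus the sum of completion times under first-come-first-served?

LPT (decreasing processing time): J3 J1 J2 J4.
J3: 0→9
J1: 9→17
J2: 17→22
J4: 22→25
Sum = 9+17+22+25 = 73.
FIFO (arrival order): J1 J2 J3 J4.
J1: 0→8
J2: 8→13
J3: 13→22
J4: 22→25
Sum = 8+13+22+25 = 68.
Difference = 73 − 68 = 5.

5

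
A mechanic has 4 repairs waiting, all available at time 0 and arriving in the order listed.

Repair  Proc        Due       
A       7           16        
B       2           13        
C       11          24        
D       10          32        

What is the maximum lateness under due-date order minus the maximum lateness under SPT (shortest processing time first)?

-8

EDD (increasing due date): B A C D.
B: 0→2, due 13, lateness -11
A: 2→9, due 16, lateness -7
C: 9→20, due 24, lateness -4
D: 20→30, due 32, lateness -2
Maximum = -2.
SPT (increasing processing time): B A D C.
B: 0→2, due 13, lateness -11
A: 2→9, due 16, lateness -7
D: 9→19, due 32, lateness -13
C: 19→30, due 24, lateness 6
Maximum = 6.
Difference = -2 − 6 = -8.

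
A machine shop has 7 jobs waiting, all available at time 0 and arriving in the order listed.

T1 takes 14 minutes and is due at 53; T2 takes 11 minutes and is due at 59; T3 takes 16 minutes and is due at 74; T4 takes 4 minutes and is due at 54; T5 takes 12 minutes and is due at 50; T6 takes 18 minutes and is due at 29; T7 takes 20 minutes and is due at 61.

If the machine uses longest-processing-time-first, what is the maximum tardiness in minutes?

LPT (decreasing processing time): T7 T6 T3 T1 T5 T2 T4.
T7: 0→20, due 61, tardiness 0
T6: 20→38, due 29, tardiness 9
T3: 38→54, due 74, tardiness 0
T1: 54→68, due 53, tardiness 15
T5: 68→80, due 50, tardiness 30
T2: 80→91, due 59, tardiness 32
T4: 91→95, due 54, tardiness 41
Maximum = 41.

41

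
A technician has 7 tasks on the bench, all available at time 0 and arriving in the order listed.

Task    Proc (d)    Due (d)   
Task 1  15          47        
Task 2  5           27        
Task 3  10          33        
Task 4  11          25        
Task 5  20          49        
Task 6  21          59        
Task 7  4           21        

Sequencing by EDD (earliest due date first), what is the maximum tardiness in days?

27

EDD (increasing due date): Task 7 Task 4 Task 2 Task 3 Task 1 Task 5 Task 6.
Task 7: 0→4, due 21, tardiness 0
Task 4: 4→15, due 25, tardiness 0
Task 2: 15→20, due 27, tardiness 0
Task 3: 20→30, due 33, tardiness 0
Task 1: 30→45, due 47, tardiness 0
Task 5: 45→65, due 49, tardiness 16
Task 6: 65→86, due 59, tardiness 27
Maximum = 27.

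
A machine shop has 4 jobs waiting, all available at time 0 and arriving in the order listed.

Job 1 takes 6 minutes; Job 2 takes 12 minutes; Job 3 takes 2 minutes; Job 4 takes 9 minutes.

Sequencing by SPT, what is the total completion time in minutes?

56

SPT (increasing processing time): Job 3 Job 1 Job 4 Job 2.
Job 3: 0→2
Job 1: 2→8
Job 4: 8→17
Job 2: 17→29
Sum = 2+8+17+29 = 56.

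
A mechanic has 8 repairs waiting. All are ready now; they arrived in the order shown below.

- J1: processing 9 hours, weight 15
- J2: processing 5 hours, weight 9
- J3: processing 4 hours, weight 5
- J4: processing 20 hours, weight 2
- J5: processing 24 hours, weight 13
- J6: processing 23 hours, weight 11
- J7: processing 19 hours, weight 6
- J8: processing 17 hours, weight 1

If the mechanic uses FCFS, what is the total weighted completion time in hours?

2913

FIFO (arrival order): J1 J2 J3 J4 J5 J6 J7 J8.
J1: finishes 9, weight 15, w·C = 135
J2: finishes 14, weight 9, w·C = 126
J3: finishes 18, weight 5, w·C = 90
J4: finishes 38, weight 2, w·C = 76
J5: finishes 62, weight 13, w·C = 806
J6: finishes 85, weight 11, w·C = 935
J7: finishes 104, weight 6, w·C = 624
J8: finishes 121, weight 1, w·C = 121
Sum = 135+126+90+76+806+935+624+121 = 2913.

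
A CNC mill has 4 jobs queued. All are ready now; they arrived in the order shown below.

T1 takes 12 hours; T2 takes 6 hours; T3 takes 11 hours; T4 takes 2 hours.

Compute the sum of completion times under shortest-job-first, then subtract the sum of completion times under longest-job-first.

SPT (increasing processing time): T4 T2 T3 T1.
T4: 0→2
T2: 2→8
T3: 8→19
T1: 19→31
Sum = 2+8+19+31 = 60.
LPT (decreasing processing time): T1 T3 T2 T4.
T1: 0→12
T3: 12→23
T2: 23→29
T4: 29→31
Sum = 12+23+29+31 = 95.
Difference = 60 − 95 = -35.

-35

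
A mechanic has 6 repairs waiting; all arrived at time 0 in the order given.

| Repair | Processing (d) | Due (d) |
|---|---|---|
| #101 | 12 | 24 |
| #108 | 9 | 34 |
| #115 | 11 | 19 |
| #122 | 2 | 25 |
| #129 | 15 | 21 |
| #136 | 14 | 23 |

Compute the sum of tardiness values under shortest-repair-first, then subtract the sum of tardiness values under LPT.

-41

SPT (increasing processing time): #122 #108 #115 #101 #136 #129.
#122: 0→2, due 25, tardiness 0
#108: 2→11, due 34, tardiness 0
#115: 11→22, due 19, tardiness 3
#101: 22→34, due 24, tardiness 10
#136: 34→48, due 23, tardiness 25
#129: 48→63, due 21, tardiness 42
Sum = 0+0+3+10+25+42 = 80.
LPT (decreasing processing time): #129 #136 #101 #115 #108 #122.
#129: 0→15, due 21, tardiness 0
#136: 15→29, due 23, tardiness 6
#101: 29→41, due 24, tardiness 17
#115: 41→52, due 19, tardiness 33
#108: 52→61, due 34, tardiness 27
#122: 61→63, due 25, tardiness 38
Sum = 0+6+17+33+27+38 = 121.
Difference = 80 − 121 = -41.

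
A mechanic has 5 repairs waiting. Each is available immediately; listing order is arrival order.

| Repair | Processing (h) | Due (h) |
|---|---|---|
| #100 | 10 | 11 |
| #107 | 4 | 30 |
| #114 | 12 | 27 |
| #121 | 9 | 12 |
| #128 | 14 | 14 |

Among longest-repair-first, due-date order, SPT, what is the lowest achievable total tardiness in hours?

LPT (decreasing processing time): #128 #114 #100 #121 #107.
#128: 0→14, due 14, tardiness 0
#114: 14→26, due 27, tardiness 0
#100: 26→36, due 11, tardiness 25
#121: 36→45, due 12, tardiness 33
#107: 45→49, due 30, tardiness 19
Sum = 0+0+25+33+19 = 77.
EDD (increasing due date): #100 #121 #128 #114 #107.
#100: 0→10, due 11, tardiness 0
#121: 10→19, due 12, tardiness 7
#128: 19→33, due 14, tardiness 19
#114: 33→45, due 27, tardiness 18
#107: 45→49, due 30, tardiness 19
Sum = 0+7+19+18+19 = 63.
SPT (increasing processing time): #107 #121 #100 #114 #128.
#107: 0→4, due 30, tardiness 0
#121: 4→13, due 12, tardiness 1
#100: 13→23, due 11, tardiness 12
#114: 23→35, due 27, tardiness 8
#128: 35→49, due 14, tardiness 35
Sum = 0+1+12+8+35 = 56.
LPT 77, EDD 63, SPT 56 → minimum 56.

56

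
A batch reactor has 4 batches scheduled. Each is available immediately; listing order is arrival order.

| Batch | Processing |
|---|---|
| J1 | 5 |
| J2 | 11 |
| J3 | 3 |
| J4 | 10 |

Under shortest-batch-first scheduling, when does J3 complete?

3

SPT (increasing processing time): J3 J1 J4 J2.
J3: 0→3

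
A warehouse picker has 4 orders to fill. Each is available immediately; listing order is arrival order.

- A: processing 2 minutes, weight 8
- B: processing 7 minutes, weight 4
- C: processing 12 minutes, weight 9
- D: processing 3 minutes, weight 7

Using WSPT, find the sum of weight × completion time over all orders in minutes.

300

WSPT (decreasing weight/processing-time ratio): A D C B.
A: finishes 2, weight 8, w·C = 16
D: finishes 5, weight 7, w·C = 35
C: finishes 17, weight 9, w·C = 153
B: finishes 24, weight 4, w·C = 96
Sum = 16+35+153+96 = 300.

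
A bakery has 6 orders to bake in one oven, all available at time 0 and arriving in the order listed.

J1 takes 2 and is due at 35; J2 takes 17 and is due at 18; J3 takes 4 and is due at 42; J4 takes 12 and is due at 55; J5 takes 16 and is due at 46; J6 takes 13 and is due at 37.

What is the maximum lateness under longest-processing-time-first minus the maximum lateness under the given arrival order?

LPT (decreasing processing time): J2 J5 J6 J4 J3 J1.
J2: 0→17, due 18, lateness -1
J5: 17→33, due 46, lateness -13
J6: 33→46, due 37, lateness 9
J4: 46→58, due 55, lateness 3
J3: 58→62, due 42, lateness 20
J1: 62→64, due 35, lateness 29
Maximum = 29.
FIFO (arrival order): J1 J2 J3 J4 J5 J6.
J1: 0→2, due 35, lateness -33
J2: 2→19, due 18, lateness 1
J3: 19→23, due 42, lateness -19
J4: 23→35, due 55, lateness -20
J5: 35→51, due 46, lateness 5
J6: 51→64, due 37, lateness 27
Maximum = 27.
Difference = 29 − 27 = 2.

2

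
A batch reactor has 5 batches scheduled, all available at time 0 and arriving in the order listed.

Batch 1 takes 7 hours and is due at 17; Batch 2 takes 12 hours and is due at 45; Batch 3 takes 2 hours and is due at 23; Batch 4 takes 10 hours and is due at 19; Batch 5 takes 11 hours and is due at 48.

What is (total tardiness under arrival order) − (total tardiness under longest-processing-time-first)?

FIFO (arrival order): Batch 1 Batch 2 Batch 3 Batch 4 Batch 5.
Batch 1: 0→7, due 17, tardiness 0
Batch 2: 7→19, due 45, tardiness 0
Batch 3: 19→21, due 23, tardiness 0
Batch 4: 21→31, due 19, tardiness 12
Batch 5: 31→42, due 48, tardiness 0
Sum = 0+0+0+12+0 = 12.
LPT (decreasing processing time): Batch 2 Batch 5 Batch 4 Batch 1 Batch 3.
Batch 2: 0→12, due 45, tardiness 0
Batch 5: 12→23, due 48, tardiness 0
Batch 4: 23→33, due 19, tardiness 14
Batch 1: 33→40, due 17, tardiness 23
Batch 3: 40→42, due 23, tardiness 19
Sum = 0+0+14+23+19 = 56.
Difference = 12 − 56 = -44.

-44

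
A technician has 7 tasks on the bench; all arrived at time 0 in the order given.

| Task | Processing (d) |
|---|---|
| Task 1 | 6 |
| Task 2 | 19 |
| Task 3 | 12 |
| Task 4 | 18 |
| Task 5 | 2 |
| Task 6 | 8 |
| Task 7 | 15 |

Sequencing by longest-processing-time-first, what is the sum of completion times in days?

LPT (decreasing processing time): Task 2 Task 4 Task 7 Task 3 Task 6 Task 1 Task 5.
Task 2: 0→19
Task 4: 19→37
Task 7: 37→52
Task 3: 52→64
Task 6: 64→72
Task 1: 72→78
Task 5: 78→80
Sum = 19+37+52+64+72+78+80 = 402.

402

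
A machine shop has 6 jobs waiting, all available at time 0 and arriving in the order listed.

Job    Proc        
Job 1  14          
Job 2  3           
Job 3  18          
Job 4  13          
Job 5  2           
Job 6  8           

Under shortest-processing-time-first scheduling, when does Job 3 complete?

58

SPT (increasing processing time): Job 5 Job 2 Job 6 Job 4 Job 1 Job 3.
Job 5: 0→2
Job 2: 2→5
Job 6: 5→13
Job 4: 13→26
Job 1: 26→40
Job 3: 40→58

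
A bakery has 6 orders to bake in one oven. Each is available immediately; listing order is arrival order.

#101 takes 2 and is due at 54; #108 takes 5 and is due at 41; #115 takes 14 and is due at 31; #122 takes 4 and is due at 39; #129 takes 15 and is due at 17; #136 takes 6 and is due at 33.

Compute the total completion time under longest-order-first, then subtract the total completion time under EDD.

LPT (decreasing processing time): #129 #115 #136 #108 #122 #101.
#129: 0→15
#115: 15→29
#136: 29→35
#108: 35→40
#122: 40→44
#101: 44→46
Sum = 15+29+35+40+44+46 = 209.
EDD (increasing due date): #129 #115 #136 #122 #108 #101.
#129: 0→15
#115: 15→29
#136: 29→35
#122: 35→39
#108: 39→44
#101: 44→46
Sum = 15+29+35+39+44+46 = 208.
Difference = 209 − 208 = 1.

1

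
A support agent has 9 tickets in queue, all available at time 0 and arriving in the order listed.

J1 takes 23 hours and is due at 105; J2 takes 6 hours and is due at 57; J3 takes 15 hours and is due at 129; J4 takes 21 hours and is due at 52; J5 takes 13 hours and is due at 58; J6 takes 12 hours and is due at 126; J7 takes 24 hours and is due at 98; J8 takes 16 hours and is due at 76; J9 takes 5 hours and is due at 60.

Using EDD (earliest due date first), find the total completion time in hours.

EDD (increasing due date): J4 J2 J5 J9 J8 J7 J1 J6 J3.
J4: 0→21
J2: 21→27
J5: 27→40
J9: 40→45
J8: 45→61
J7: 61→85
J1: 85→108
J6: 108→120
J3: 120→135
Sum = 21+27+40+45+61+85+108+120+135 = 642.

642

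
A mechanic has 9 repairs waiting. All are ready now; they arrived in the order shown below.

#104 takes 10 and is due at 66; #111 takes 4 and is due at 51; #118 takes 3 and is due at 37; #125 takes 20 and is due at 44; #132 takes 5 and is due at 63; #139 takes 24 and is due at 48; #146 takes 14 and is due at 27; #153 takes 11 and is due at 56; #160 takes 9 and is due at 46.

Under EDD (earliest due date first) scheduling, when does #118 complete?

17

EDD (increasing due date): #146 #118 #125 #160 #139 #111 #153 #132 #104.
#146: 0→14
#118: 14→17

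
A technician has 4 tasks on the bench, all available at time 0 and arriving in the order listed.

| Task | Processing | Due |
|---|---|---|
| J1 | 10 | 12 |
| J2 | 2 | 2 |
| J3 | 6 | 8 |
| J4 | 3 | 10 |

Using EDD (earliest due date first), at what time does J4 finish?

EDD (increasing due date): J2 J3 J4 J1.
J2: 0→2
J3: 2→8
J4: 8→11

11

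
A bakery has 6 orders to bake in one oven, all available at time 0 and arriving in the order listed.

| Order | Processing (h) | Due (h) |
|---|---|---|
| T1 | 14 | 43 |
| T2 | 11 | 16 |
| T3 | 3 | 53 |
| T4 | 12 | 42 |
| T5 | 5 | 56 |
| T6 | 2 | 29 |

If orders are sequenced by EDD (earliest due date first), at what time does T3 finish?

EDD (increasing due date): T2 T6 T4 T1 T3 T5.
T2: 0→11
T6: 11→13
T4: 13→25
T1: 25→39
T3: 39→42

42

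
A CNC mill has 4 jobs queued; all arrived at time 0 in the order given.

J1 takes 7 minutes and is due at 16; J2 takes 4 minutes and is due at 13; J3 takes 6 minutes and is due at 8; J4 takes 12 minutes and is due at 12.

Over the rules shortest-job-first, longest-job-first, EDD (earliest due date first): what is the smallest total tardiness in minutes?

20

SPT (increasing processing time): J2 J3 J1 J4.
J2: 0→4, due 13, tardiness 0
J3: 4→10, due 8, tardiness 2
J1: 10→17, due 16, tardiness 1
J4: 17→29, due 12, tardiness 17
Sum = 0+2+1+17 = 20.
LPT (decreasing processing time): J4 J1 J3 J2.
J4: 0→12, due 12, tardiness 0
J1: 12→19, due 16, tardiness 3
J3: 19→25, due 8, tardiness 17
J2: 25→29, due 13, tardiness 16
Sum = 0+3+17+16 = 36.
EDD (increasing due date): J3 J4 J2 J1.
J3: 0→6, due 8, tardiness 0
J4: 6→18, due 12, tardiness 6
J2: 18→22, due 13, tardiness 9
J1: 22→29, due 16, tardiness 13
Sum = 0+6+9+13 = 28.
SPT 20, LPT 36, EDD 28 → minimum 20.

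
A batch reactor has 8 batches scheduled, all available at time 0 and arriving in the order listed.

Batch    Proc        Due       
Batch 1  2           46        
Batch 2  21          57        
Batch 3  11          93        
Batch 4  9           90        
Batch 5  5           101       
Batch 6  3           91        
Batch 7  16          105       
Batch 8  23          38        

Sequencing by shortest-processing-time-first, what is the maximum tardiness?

52

SPT (increasing processing time): Batch 1 Batch 6 Batch 5 Batch 4 Batch 3 Batch 7 Batch 2 Batch 8.
Batch 1: 0→2, due 46, tardiness 0
Batch 6: 2→5, due 91, tardiness 0
Batch 5: 5→10, due 101, tardiness 0
Batch 4: 10→19, due 90, tardiness 0
Batch 3: 19→30, due 93, tardiness 0
Batch 7: 30→46, due 105, tardiness 0
Batch 2: 46→67, due 57, tardiness 10
Batch 8: 67→90, due 38, tardiness 52
Maximum = 52.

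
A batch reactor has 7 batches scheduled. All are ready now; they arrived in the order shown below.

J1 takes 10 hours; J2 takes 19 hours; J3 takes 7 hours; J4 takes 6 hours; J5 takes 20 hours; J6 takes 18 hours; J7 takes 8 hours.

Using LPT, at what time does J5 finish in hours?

LPT (decreasing processing time): J5 J2 J6 J1 J7 J3 J4.
J5: 0→20

20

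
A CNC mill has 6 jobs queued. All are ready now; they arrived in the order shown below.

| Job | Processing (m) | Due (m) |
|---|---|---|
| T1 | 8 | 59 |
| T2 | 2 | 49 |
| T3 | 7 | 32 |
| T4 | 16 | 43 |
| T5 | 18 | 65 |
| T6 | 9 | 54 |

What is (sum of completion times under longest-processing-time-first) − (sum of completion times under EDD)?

73

LPT (decreasing processing time): T5 T4 T6 T1 T3 T2.
T5: 0→18
T4: 18→34
T6: 34→43
T1: 43→51
T3: 51→58
T2: 58→60
Sum = 18+34+43+51+58+60 = 264.
EDD (increasing due date): T3 T4 T2 T6 T1 T5.
T3: 0→7
T4: 7→23
T2: 23→25
T6: 25→34
T1: 34→42
T5: 42→60
Sum = 7+23+25+34+42+60 = 191.
Difference = 264 − 191 = 73.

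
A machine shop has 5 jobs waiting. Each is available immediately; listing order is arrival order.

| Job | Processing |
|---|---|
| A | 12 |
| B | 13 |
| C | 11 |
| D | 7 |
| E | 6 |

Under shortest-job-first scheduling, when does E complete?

SPT (increasing processing time): E D C A B.
E: 0→6

6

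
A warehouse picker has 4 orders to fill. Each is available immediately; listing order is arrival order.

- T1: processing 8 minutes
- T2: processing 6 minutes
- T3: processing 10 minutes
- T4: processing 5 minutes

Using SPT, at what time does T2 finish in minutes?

11

SPT (increasing processing time): T4 T2 T1 T3.
T4: 0→5
T2: 5→11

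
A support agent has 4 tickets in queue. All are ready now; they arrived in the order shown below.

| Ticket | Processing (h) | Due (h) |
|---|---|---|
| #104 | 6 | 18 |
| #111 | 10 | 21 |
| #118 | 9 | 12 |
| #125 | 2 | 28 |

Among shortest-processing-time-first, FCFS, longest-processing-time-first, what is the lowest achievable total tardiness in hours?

SPT (increasing processing time): #125 #104 #118 #111.
#125: 0→2, due 28, tardiness 0
#104: 2→8, due 18, tardiness 0
#118: 8→17, due 12, tardiness 5
#111: 17→27, due 21, tardiness 6
Sum = 0+0+5+6 = 11.
FIFO (arrival order): #104 #111 #118 #125.
#104: 0→6, due 18, tardiness 0
#111: 6→16, due 21, tardiness 0
#118: 16→25, due 12, tardiness 13
#125: 25→27, due 28, tardiness 0
Sum = 0+0+13+0 = 13.
LPT (decreasing processing time): #111 #118 #104 #125.
#111: 0→10, due 21, tardiness 0
#118: 10→19, due 12, tardiness 7
#104: 19→25, due 18, tardiness 7
#125: 25→27, due 28, tardiness 0
Sum = 0+7+7+0 = 14.
SPT 11, FIFO 13, LPT 14 → minimum 11.

11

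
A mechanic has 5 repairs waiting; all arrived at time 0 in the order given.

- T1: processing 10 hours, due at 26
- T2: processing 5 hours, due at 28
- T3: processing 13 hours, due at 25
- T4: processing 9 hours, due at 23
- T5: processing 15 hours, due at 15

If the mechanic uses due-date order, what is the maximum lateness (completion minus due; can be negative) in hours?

EDD (increasing due date): T5 T4 T3 T1 T2.
T5: 0→15, due 15, lateness 0
T4: 15→24, due 23, lateness 1
T3: 24→37, due 25, lateness 12
T1: 37→47, due 26, lateness 21
T2: 47→52, due 28, lateness 24
Maximum = 24.

24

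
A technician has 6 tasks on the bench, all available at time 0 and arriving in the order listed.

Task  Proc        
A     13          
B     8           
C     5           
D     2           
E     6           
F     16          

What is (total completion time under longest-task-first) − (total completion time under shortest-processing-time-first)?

LPT (decreasing processing time): F A B E C D.
F: 0→16
A: 16→29
B: 29→37
E: 37→43
C: 43→48
D: 48→50
Sum = 16+29+37+43+48+50 = 223.
SPT (increasing processing time): D C E B A F.
D: 0→2
C: 2→7
E: 7→13
B: 13→21
A: 21→34
F: 34→50
Sum = 2+7+13+21+34+50 = 127.
Difference = 223 − 127 = 96.

96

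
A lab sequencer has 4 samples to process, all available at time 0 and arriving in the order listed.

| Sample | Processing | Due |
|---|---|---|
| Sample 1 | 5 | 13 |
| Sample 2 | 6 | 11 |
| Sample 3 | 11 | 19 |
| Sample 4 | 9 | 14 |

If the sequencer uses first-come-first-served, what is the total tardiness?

FIFO (arrival order): Sample 1 Sample 2 Sample 3 Sample 4.
Sample 1: 0→5, due 13, tardiness 0
Sample 2: 5→11, due 11, tardiness 0
Sample 3: 11→22, due 19, tardiness 3
Sample 4: 22→31, due 14, tardiness 17
Sum = 0+0+3+17 = 20.

20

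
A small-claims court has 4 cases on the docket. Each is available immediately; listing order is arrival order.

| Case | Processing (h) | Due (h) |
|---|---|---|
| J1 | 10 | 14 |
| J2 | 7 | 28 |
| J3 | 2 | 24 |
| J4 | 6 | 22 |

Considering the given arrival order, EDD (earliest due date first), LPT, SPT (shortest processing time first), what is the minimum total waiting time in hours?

25

FIFO (arrival order): J1 J2 J3 J4.
J1: waits 0, runs 0→10
J2: waits 10, runs 10→17
J3: waits 17, runs 17→19
J4: waits 19, runs 19→25
Sum = 0+10+17+19 = 46.
EDD (increasing due date): J1 J4 J3 J2.
J1: waits 0, runs 0→10
J4: waits 10, runs 10→16
J3: waits 16, runs 16→18
J2: waits 18, runs 18→25
Sum = 0+10+16+18 = 44.
LPT (decreasing processing time): J1 J2 J4 J3.
J1: waits 0, runs 0→10
J2: waits 10, runs 10→17
J4: waits 17, runs 17→23
J3: waits 23, runs 23→25
Sum = 0+10+17+23 = 50.
SPT (increasing processing time): J3 J4 J2 J1.
J3: waits 0, runs 0→2
J4: waits 2, runs 2→8
J2: waits 8, runs 8→15
J1: waits 15, runs 15→25
Sum = 0+2+8+15 = 25.
FIFO 46, EDD 44, LPT 50, SPT 25 → minimum 25.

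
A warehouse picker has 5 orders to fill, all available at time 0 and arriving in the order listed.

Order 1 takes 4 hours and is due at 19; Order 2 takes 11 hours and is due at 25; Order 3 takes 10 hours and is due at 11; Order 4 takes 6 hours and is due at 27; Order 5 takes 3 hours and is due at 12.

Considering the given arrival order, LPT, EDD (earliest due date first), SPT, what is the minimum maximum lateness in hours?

7

FIFO (arrival order): Order 1 Order 2 Order 3 Order 4 Order 5.
Order 1: 0→4, due 19, lateness -15
Order 2: 4→15, due 25, lateness -10
Order 3: 15→25, due 11, lateness 14
Order 4: 25→31, due 27, lateness 4
Order 5: 31→34, due 12, lateness 22
Maximum = 22.
LPT (decreasing processing time): Order 2 Order 3 Order 4 Order 1 Order 5.
Order 2: 0→11, due 25, lateness -14
Order 3: 11→21, due 11, lateness 10
Order 4: 21→27, due 27, lateness 0
Order 1: 27→31, due 19, lateness 12
Order 5: 31→34, due 12, lateness 22
Maximum = 22.
EDD (increasing due date): Order 3 Order 5 Order 1 Order 2 Order 4.
Order 3: 0→10, due 11, lateness -1
Order 5: 10→13, due 12, lateness 1
Order 1: 13→17, due 19, lateness -2
Order 2: 17→28, due 25, lateness 3
Order 4: 28→34, due 27, lateness 7
Maximum = 7.
SPT (increasing processing time): Order 5 Order 1 Order 4 Order 3 Order 2.
Order 5: 0→3, due 12, lateness -9
Order 1: 3→7, due 19, lateness -12
Order 4: 7→13, due 27, lateness -14
Order 3: 13→23, due 11, lateness 12
Order 2: 23→34, due 25, lateness 9
Maximum = 12.
FIFO 22, LPT 22, EDD 7, SPT 12 → minimum 7.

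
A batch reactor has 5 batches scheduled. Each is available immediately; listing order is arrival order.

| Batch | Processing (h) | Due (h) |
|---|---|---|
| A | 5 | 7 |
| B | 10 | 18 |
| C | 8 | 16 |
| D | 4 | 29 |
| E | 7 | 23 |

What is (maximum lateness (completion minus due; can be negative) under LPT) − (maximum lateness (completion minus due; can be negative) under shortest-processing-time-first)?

7

LPT (decreasing processing time): B C E A D.
B: 0→10, due 18, lateness -8
C: 10→18, due 16, lateness 2
E: 18→25, due 23, lateness 2
A: 25→30, due 7, lateness 23
D: 30→34, due 29, lateness 5
Maximum = 23.
SPT (increasing processing time): D A E C B.
D: 0→4, due 29, lateness -25
A: 4→9, due 7, lateness 2
E: 9→16, due 23, lateness -7
C: 16→24, due 16, lateness 8
B: 24→34, due 18, lateness 16
Maximum = 16.
Difference = 23 − 16 = 7.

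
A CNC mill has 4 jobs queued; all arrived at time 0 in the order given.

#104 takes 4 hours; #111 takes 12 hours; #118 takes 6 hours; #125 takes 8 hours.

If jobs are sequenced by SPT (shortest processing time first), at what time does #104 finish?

SPT (increasing processing time): #104 #118 #125 #111.
#104: 0→4

4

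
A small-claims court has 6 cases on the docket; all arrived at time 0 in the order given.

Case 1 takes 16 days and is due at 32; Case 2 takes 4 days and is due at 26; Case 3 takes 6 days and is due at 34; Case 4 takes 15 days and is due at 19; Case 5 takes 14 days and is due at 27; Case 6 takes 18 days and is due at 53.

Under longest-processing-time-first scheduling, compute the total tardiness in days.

LPT (decreasing processing time): Case 6 Case 1 Case 4 Case 5 Case 3 Case 2.
Case 6: 0→18, due 53, tardiness 0
Case 1: 18→34, due 32, tardiness 2
Case 4: 34→49, due 19, tardiness 30
Case 5: 49→63, due 27, tardiness 36
Case 3: 63→69, due 34, tardiness 35
Case 2: 69→73, due 26, tardiness 47
Sum = 0+2+30+36+35+47 = 150.

150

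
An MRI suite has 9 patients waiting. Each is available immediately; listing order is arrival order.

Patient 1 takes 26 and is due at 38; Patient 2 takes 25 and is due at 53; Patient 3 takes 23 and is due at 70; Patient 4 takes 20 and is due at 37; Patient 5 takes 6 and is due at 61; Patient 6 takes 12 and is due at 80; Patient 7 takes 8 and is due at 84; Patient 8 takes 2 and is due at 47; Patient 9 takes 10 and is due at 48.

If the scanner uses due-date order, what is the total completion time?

712

EDD (increasing due date): Patient 4 Patient 1 Patient 8 Patient 9 Patient 2 Patient 5 Patient 3 Patient 6 Patient 7.
Patient 4: 0→20
Patient 1: 20→46
Patient 8: 46→48
Patient 9: 48→58
Patient 2: 58→83
Patient 5: 83→89
Patient 3: 89→112
Patient 6: 112→124
Patient 7: 124→132
Sum = 20+46+48+58+83+89+112+124+132 = 712.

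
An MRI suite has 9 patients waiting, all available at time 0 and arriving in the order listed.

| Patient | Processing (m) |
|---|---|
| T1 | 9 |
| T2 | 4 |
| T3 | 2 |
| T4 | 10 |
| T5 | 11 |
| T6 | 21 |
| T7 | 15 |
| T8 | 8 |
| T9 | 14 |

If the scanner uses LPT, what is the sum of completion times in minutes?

LPT (decreasing processing time): T6 T7 T9 T5 T4 T1 T8 T2 T3.
T6: 0→21
T7: 21→36
T9: 36→50
T5: 50→61
T4: 61→71
T1: 71→80
T8: 80→88
T2: 88→92
T3: 92→94
Sum = 21+36+50+61+71+80+88+92+94 = 593.

593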